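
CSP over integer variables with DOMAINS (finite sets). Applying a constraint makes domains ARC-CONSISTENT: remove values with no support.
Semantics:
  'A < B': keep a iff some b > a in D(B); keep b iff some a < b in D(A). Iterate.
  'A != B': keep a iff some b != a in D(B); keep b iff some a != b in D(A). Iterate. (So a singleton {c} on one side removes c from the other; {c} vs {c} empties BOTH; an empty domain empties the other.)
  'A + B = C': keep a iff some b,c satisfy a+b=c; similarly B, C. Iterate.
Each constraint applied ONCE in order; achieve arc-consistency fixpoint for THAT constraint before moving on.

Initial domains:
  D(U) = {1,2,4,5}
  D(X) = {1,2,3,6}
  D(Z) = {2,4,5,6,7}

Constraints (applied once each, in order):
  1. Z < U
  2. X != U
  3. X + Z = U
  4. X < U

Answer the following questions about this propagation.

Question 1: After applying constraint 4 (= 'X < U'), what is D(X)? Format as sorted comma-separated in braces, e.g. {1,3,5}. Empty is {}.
Constraint 1 (Z < U) on D(Z)={2,4,5,6,7} D(U)={1,2,4,5}: Z {2,4,5,6,7}->{2,4}; U {1,2,4,5}->{4,5}
Constraint 2 (X != U) on D(X)={1,2,3,6} D(U)={4,5}: no change
Constraint 3 (X + Z = U) on D(X)={1,2,3,6} D(Z)={2,4} D(U)={4,5}: X {1,2,3,6}->{1,2,3}
Constraint 4 (X < U) on D(X)={1,2,3} D(U)={4,5}: no change
So after constraint 4: D(X) = {1,2,3}

Answer: {1,2,3}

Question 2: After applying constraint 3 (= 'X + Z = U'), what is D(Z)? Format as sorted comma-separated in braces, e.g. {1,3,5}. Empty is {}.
Answer: {2,4}

Derivation:
Constraint 1 (Z < U) on D(Z)={2,4,5,6,7} D(U)={1,2,4,5}: Z {2,4,5,6,7}->{2,4}; U {1,2,4,5}->{4,5}
Constraint 2 (X != U) on D(X)={1,2,3,6} D(U)={4,5}: no change
Constraint 3 (X + Z = U) on D(X)={1,2,3,6} D(Z)={2,4} D(U)={4,5}: X {1,2,3,6}->{1,2,3}
So after constraint 3: D(Z) = {2,4}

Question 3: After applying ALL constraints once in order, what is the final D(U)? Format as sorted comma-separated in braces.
Constraint 1 (Z < U) on D(Z)={2,4,5,6,7} D(U)={1,2,4,5}: Z {2,4,5,6,7}->{2,4}; U {1,2,4,5}->{4,5}
Constraint 2 (X != U) on D(X)={1,2,3,6} D(U)={4,5}: no change
Constraint 3 (X + Z = U) on D(X)={1,2,3,6} D(Z)={2,4} D(U)={4,5}: X {1,2,3,6}->{1,2,3}
Constraint 4 (X < U) on D(X)={1,2,3} D(U)={4,5}: no change
So after all 4 constraints: D(U) = {4,5}

Answer: {4,5}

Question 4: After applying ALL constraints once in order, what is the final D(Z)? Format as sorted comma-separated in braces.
Constraint 1 (Z < U) on D(Z)={2,4,5,6,7} D(U)={1,2,4,5}: Z {2,4,5,6,7}->{2,4}; U {1,2,4,5}->{4,5}
Constraint 2 (X != U) on D(X)={1,2,3,6} D(U)={4,5}: no change
Constraint 3 (X + Z = U) on D(X)={1,2,3,6} D(Z)={2,4} D(U)={4,5}: X {1,2,3,6}->{1,2,3}
Constraint 4 (X < U) on D(X)={1,2,3} D(U)={4,5}: no change
So after all 4 constraints: D(Z) = {2,4}

Answer: {2,4}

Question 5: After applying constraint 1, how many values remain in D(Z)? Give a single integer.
Answer: 2

Derivation:
Constraint 1 (Z < U) on D(Z)={2,4,5,6,7} D(U)={1,2,4,5}: Z {2,4,5,6,7}->{2,4}; U {1,2,4,5}->{4,5}
So after constraint 1: D(Z)={2,4}, size = 2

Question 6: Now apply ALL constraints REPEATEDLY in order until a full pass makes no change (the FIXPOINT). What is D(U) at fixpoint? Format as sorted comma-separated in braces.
pass 0 (initial): D(U)={1,2,4,5}
pass 1: U {1,2,4,5}->{4,5}; X {1,2,3,6}->{1,2,3}; Z {2,4,5,6,7}->{2,4}
pass 2: no change
Fixpoint after 2 passes: D(U) = {4,5}

Answer: {4,5}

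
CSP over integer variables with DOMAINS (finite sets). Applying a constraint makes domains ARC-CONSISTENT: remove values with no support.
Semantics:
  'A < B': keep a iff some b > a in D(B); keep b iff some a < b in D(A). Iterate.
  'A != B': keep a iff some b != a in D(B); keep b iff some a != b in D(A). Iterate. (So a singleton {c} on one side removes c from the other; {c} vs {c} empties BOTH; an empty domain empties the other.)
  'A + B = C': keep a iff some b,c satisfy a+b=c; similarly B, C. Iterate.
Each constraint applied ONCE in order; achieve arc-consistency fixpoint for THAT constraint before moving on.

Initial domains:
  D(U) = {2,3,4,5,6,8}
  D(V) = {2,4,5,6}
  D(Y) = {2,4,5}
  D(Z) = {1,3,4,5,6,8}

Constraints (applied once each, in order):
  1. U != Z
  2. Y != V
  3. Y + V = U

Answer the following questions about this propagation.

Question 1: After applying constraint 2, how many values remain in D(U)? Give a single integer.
Answer: 6

Derivation:
Constraint 1 (U != Z) on D(U)={2,3,4,5,6,8} D(Z)={1,3,4,5,6,8}: no change
Constraint 2 (Y != V) on D(Y)={2,4,5} D(V)={2,4,5,6}: no change
So after constraint 2: D(U)={2,3,4,5,6,8}, size = 6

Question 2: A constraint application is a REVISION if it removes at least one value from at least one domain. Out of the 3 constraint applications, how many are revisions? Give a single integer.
Constraint 1 (U != Z) on D(U)={2,3,4,5,6,8} D(Z)={1,3,4,5,6,8}: no change => not a revision
Constraint 2 (Y != V) on D(Y)={2,4,5} D(V)={2,4,5,6}: no change => not a revision
Constraint 3 (Y + V = U) on D(Y)={2,4,5} D(V)={2,4,5,6} D(U)={2,3,4,5,6,8}: Y {2,4,5}->{2,4}; V {2,4,5,6}->{2,4,6}; U {2,3,4,5,6,8}->{4,6,8} => REVISION
Total revisions = 1

Answer: 1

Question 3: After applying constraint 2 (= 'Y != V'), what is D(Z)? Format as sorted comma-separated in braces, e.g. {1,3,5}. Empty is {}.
Constraint 1 (U != Z) on D(U)={2,3,4,5,6,8} D(Z)={1,3,4,5,6,8}: no change
Constraint 2 (Y != V) on D(Y)={2,4,5} D(V)={2,4,5,6}: no change
So after constraint 2: D(Z) = {1,3,4,5,6,8}

Answer: {1,3,4,5,6,8}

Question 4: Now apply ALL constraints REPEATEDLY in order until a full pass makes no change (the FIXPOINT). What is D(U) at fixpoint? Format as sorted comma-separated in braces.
pass 0 (initial): D(U)={2,3,4,5,6,8}
pass 1: U {2,3,4,5,6,8}->{4,6,8}; V {2,4,5,6}->{2,4,6}; Y {2,4,5}->{2,4}
pass 2: no change
Fixpoint after 2 passes: D(U) = {4,6,8}

Answer: {4,6,8}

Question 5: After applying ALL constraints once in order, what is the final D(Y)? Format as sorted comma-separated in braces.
Constraint 1 (U != Z) on D(U)={2,3,4,5,6,8} D(Z)={1,3,4,5,6,8}: no change
Constraint 2 (Y != V) on D(Y)={2,4,5} D(V)={2,4,5,6}: no change
Constraint 3 (Y + V = U) on D(Y)={2,4,5} D(V)={2,4,5,6} D(U)={2,3,4,5,6,8}: Y {2,4,5}->{2,4}; V {2,4,5,6}->{2,4,6}; U {2,3,4,5,6,8}->{4,6,8}
So after all 3 constraints: D(Y) = {2,4}

Answer: {2,4}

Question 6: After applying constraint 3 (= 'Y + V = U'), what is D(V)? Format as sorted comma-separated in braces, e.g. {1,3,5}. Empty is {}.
Constraint 1 (U != Z) on D(U)={2,3,4,5,6,8} D(Z)={1,3,4,5,6,8}: no change
Constraint 2 (Y != V) on D(Y)={2,4,5} D(V)={2,4,5,6}: no change
Constraint 3 (Y + V = U) on D(Y)={2,4,5} D(V)={2,4,5,6} D(U)={2,3,4,5,6,8}: Y {2,4,5}->{2,4}; V {2,4,5,6}->{2,4,6}; U {2,3,4,5,6,8}->{4,6,8}
So after constraint 3: D(V) = {2,4,6}

Answer: {2,4,6}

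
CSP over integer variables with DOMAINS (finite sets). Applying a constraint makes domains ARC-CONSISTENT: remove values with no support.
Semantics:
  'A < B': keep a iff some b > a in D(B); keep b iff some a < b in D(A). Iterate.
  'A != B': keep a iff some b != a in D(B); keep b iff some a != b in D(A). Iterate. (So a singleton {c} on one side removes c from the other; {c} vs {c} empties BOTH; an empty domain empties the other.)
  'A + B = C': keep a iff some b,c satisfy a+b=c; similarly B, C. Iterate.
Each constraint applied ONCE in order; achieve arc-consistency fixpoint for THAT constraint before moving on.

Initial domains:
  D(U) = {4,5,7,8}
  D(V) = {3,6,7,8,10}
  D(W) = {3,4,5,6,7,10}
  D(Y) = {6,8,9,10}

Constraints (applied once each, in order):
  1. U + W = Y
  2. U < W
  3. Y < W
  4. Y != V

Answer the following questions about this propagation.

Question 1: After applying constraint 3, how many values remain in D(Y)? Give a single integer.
Answer: 0

Derivation:
Constraint 1 (U + W = Y) on D(U)={4,5,7,8} D(W)={3,4,5,6,7,10} D(Y)={6,8,9,10}: U {4,5,7,8}->{4,5,7}; W {3,4,5,6,7,10}->{3,4,5,6}; Y {6,8,9,10}->{8,9,10}
Constraint 2 (U < W) on D(U)={4,5,7} D(W)={3,4,5,6}: U {4,5,7}->{4,5}; W {3,4,5,6}->{5,6}
Constraint 3 (Y < W) on D(Y)={8,9,10} D(W)={5,6}: Y {8,9,10}->{}; W {5,6}->{}
So after constraint 3: D(Y)={}, size = 0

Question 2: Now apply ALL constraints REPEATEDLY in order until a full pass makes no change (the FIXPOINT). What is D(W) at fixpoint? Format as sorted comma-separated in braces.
Answer: {}

Derivation:
pass 0 (initial): D(W)={3,4,5,6,7,10}
pass 1: U {4,5,7,8}->{4,5}; V {3,6,7,8,10}->{}; W {3,4,5,6,7,10}->{}; Y {6,8,9,10}->{}
pass 2: U {4,5}->{}
pass 3: no change
Fixpoint after 3 passes: D(W) = {}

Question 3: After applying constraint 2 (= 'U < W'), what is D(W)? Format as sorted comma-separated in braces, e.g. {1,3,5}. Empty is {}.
Answer: {5,6}

Derivation:
Constraint 1 (U + W = Y) on D(U)={4,5,7,8} D(W)={3,4,5,6,7,10} D(Y)={6,8,9,10}: U {4,5,7,8}->{4,5,7}; W {3,4,5,6,7,10}->{3,4,5,6}; Y {6,8,9,10}->{8,9,10}
Constraint 2 (U < W) on D(U)={4,5,7} D(W)={3,4,5,6}: U {4,5,7}->{4,5}; W {3,4,5,6}->{5,6}
So after constraint 2: D(W) = {5,6}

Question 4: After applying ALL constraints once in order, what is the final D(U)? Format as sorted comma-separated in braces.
Answer: {4,5}

Derivation:
Constraint 1 (U + W = Y) on D(U)={4,5,7,8} D(W)={3,4,5,6,7,10} D(Y)={6,8,9,10}: U {4,5,7,8}->{4,5,7}; W {3,4,5,6,7,10}->{3,4,5,6}; Y {6,8,9,10}->{8,9,10}
Constraint 2 (U < W) on D(U)={4,5,7} D(W)={3,4,5,6}: U {4,5,7}->{4,5}; W {3,4,5,6}->{5,6}
Constraint 3 (Y < W) on D(Y)={8,9,10} D(W)={5,6}: Y {8,9,10}->{}; W {5,6}->{}
Constraint 4 (Y != V) on D(Y)={} D(V)={3,6,7,8,10}: V {3,6,7,8,10}->{}
So after all 4 constraints: D(U) = {4,5}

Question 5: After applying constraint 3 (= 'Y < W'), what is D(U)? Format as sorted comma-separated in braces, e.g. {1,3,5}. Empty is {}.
Constraint 1 (U + W = Y) on D(U)={4,5,7,8} D(W)={3,4,5,6,7,10} D(Y)={6,8,9,10}: U {4,5,7,8}->{4,5,7}; W {3,4,5,6,7,10}->{3,4,5,6}; Y {6,8,9,10}->{8,9,10}
Constraint 2 (U < W) on D(U)={4,5,7} D(W)={3,4,5,6}: U {4,5,7}->{4,5}; W {3,4,5,6}->{5,6}
Constraint 3 (Y < W) on D(Y)={8,9,10} D(W)={5,6}: Y {8,9,10}->{}; W {5,6}->{}
So after constraint 3: D(U) = {4,5}

Answer: {4,5}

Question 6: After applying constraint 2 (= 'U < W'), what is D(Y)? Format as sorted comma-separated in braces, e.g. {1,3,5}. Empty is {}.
Constraint 1 (U + W = Y) on D(U)={4,5,7,8} D(W)={3,4,5,6,7,10} D(Y)={6,8,9,10}: U {4,5,7,8}->{4,5,7}; W {3,4,5,6,7,10}->{3,4,5,6}; Y {6,8,9,10}->{8,9,10}
Constraint 2 (U < W) on D(U)={4,5,7} D(W)={3,4,5,6}: U {4,5,7}->{4,5}; W {3,4,5,6}->{5,6}
So after constraint 2: D(Y) = {8,9,10}

Answer: {8,9,10}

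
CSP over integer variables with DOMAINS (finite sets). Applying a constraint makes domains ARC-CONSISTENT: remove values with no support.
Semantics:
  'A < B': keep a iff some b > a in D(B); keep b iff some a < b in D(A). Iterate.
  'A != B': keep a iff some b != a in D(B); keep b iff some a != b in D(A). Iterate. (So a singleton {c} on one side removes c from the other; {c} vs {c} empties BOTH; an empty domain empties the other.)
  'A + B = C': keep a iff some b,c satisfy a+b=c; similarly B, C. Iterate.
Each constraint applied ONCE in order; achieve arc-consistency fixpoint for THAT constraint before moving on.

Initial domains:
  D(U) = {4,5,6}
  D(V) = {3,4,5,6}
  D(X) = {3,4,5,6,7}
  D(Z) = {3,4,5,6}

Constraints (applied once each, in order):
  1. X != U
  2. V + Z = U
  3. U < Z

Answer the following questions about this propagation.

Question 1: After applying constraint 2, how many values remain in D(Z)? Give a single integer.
Answer: 1

Derivation:
Constraint 1 (X != U) on D(X)={3,4,5,6,7} D(U)={4,5,6}: no change
Constraint 2 (V + Z = U) on D(V)={3,4,5,6} D(Z)={3,4,5,6} D(U)={4,5,6}: V {3,4,5,6}->{3}; Z {3,4,5,6}->{3}; U {4,5,6}->{6}
So after constraint 2: D(Z)={3}, size = 1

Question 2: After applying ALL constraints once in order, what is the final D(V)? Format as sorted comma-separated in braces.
Constraint 1 (X != U) on D(X)={3,4,5,6,7} D(U)={4,5,6}: no change
Constraint 2 (V + Z = U) on D(V)={3,4,5,6} D(Z)={3,4,5,6} D(U)={4,5,6}: V {3,4,5,6}->{3}; Z {3,4,5,6}->{3}; U {4,5,6}->{6}
Constraint 3 (U < Z) on D(U)={6} D(Z)={3}: U {6}->{}; Z {3}->{}
So after all 3 constraints: D(V) = {3}

Answer: {3}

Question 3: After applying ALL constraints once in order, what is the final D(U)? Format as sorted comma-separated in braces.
Answer: {}

Derivation:
Constraint 1 (X != U) on D(X)={3,4,5,6,7} D(U)={4,5,6}: no change
Constraint 2 (V + Z = U) on D(V)={3,4,5,6} D(Z)={3,4,5,6} D(U)={4,5,6}: V {3,4,5,6}->{3}; Z {3,4,5,6}->{3}; U {4,5,6}->{6}
Constraint 3 (U < Z) on D(U)={6} D(Z)={3}: U {6}->{}; Z {3}->{}
So after all 3 constraints: D(U) = {}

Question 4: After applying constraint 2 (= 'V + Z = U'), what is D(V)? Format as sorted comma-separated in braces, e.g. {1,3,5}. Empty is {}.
Constraint 1 (X != U) on D(X)={3,4,5,6,7} D(U)={4,5,6}: no change
Constraint 2 (V + Z = U) on D(V)={3,4,5,6} D(Z)={3,4,5,6} D(U)={4,5,6}: V {3,4,5,6}->{3}; Z {3,4,5,6}->{3}; U {4,5,6}->{6}
So after constraint 2: D(V) = {3}

Answer: {3}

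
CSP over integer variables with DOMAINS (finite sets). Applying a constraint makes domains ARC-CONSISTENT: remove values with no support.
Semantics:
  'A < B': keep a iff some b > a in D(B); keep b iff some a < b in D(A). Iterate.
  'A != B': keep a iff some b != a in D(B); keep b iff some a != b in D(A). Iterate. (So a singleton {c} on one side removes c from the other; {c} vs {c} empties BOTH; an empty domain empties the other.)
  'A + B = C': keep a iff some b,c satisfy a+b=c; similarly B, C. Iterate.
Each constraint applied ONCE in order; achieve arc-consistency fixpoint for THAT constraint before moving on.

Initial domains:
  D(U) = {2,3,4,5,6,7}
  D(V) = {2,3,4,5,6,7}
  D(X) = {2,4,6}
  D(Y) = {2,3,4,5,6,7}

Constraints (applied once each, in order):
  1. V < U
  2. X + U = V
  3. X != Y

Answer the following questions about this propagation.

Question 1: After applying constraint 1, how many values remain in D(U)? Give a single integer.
Constraint 1 (V < U) on D(V)={2,3,4,5,6,7} D(U)={2,3,4,5,6,7}: V {2,3,4,5,6,7}->{2,3,4,5,6}; U {2,3,4,5,6,7}->{3,4,5,6,7}
So after constraint 1: D(U)={3,4,5,6,7}, size = 5

Answer: 5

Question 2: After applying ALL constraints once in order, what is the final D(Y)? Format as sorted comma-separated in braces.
Answer: {3,4,5,6,7}

Derivation:
Constraint 1 (V < U) on D(V)={2,3,4,5,6,7} D(U)={2,3,4,5,6,7}: V {2,3,4,5,6,7}->{2,3,4,5,6}; U {2,3,4,5,6,7}->{3,4,5,6,7}
Constraint 2 (X + U = V) on D(X)={2,4,6} D(U)={3,4,5,6,7} D(V)={2,3,4,5,6}: X {2,4,6}->{2}; U {3,4,5,6,7}->{3,4}; V {2,3,4,5,6}->{5,6}
Constraint 3 (X != Y) on D(X)={2} D(Y)={2,3,4,5,6,7}: Y {2,3,4,5,6,7}->{3,4,5,6,7}
So after all 3 constraints: D(Y) = {3,4,5,6,7}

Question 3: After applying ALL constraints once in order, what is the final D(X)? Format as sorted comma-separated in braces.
Constraint 1 (V < U) on D(V)={2,3,4,5,6,7} D(U)={2,3,4,5,6,7}: V {2,3,4,5,6,7}->{2,3,4,5,6}; U {2,3,4,5,6,7}->{3,4,5,6,7}
Constraint 2 (X + U = V) on D(X)={2,4,6} D(U)={3,4,5,6,7} D(V)={2,3,4,5,6}: X {2,4,6}->{2}; U {3,4,5,6,7}->{3,4}; V {2,3,4,5,6}->{5,6}
Constraint 3 (X != Y) on D(X)={2} D(Y)={2,3,4,5,6,7}: Y {2,3,4,5,6,7}->{3,4,5,6,7}
So after all 3 constraints: D(X) = {2}

Answer: {2}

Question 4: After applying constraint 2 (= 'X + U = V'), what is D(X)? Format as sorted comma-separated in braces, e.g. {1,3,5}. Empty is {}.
Constraint 1 (V < U) on D(V)={2,3,4,5,6,7} D(U)={2,3,4,5,6,7}: V {2,3,4,5,6,7}->{2,3,4,5,6}; U {2,3,4,5,6,7}->{3,4,5,6,7}
Constraint 2 (X + U = V) on D(X)={2,4,6} D(U)={3,4,5,6,7} D(V)={2,3,4,5,6}: X {2,4,6}->{2}; U {3,4,5,6,7}->{3,4}; V {2,3,4,5,6}->{5,6}
So after constraint 2: D(X) = {2}

Answer: {2}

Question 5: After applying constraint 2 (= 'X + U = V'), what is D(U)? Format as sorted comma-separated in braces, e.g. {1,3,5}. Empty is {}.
Constraint 1 (V < U) on D(V)={2,3,4,5,6,7} D(U)={2,3,4,5,6,7}: V {2,3,4,5,6,7}->{2,3,4,5,6}; U {2,3,4,5,6,7}->{3,4,5,6,7}
Constraint 2 (X + U = V) on D(X)={2,4,6} D(U)={3,4,5,6,7} D(V)={2,3,4,5,6}: X {2,4,6}->{2}; U {3,4,5,6,7}->{3,4}; V {2,3,4,5,6}->{5,6}
So after constraint 2: D(U) = {3,4}

Answer: {3,4}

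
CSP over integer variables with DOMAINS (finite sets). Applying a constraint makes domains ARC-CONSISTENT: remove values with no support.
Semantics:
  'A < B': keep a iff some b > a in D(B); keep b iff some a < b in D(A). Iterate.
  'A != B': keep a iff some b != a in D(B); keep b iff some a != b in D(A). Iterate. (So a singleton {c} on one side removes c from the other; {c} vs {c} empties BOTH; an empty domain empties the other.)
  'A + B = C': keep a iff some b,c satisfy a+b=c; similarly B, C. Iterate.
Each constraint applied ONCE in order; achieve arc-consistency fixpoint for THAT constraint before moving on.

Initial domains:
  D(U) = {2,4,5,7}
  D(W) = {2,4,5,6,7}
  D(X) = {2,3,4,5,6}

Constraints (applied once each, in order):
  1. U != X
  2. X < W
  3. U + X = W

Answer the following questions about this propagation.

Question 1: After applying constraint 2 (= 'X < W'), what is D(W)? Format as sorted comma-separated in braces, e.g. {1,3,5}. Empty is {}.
Answer: {4,5,6,7}

Derivation:
Constraint 1 (U != X) on D(U)={2,4,5,7} D(X)={2,3,4,5,6}: no change
Constraint 2 (X < W) on D(X)={2,3,4,5,6} D(W)={2,4,5,6,7}: W {2,4,5,6,7}->{4,5,6,7}
So after constraint 2: D(W) = {4,5,6,7}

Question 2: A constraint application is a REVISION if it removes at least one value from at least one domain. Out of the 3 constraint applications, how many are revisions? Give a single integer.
Constraint 1 (U != X) on D(U)={2,4,5,7} D(X)={2,3,4,5,6}: no change => not a revision
Constraint 2 (X < W) on D(X)={2,3,4,5,6} D(W)={2,4,5,6,7}: W {2,4,5,6,7}->{4,5,6,7} => REVISION
Constraint 3 (U + X = W) on D(U)={2,4,5,7} D(X)={2,3,4,5,6} D(W)={4,5,6,7}: U {2,4,5,7}->{2,4,5}; X {2,3,4,5,6}->{2,3,4,5} => REVISION
Total revisions = 2

Answer: 2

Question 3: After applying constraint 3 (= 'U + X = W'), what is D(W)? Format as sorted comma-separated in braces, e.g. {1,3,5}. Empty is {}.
Answer: {4,5,6,7}

Derivation:
Constraint 1 (U != X) on D(U)={2,4,5,7} D(X)={2,3,4,5,6}: no change
Constraint 2 (X < W) on D(X)={2,3,4,5,6} D(W)={2,4,5,6,7}: W {2,4,5,6,7}->{4,5,6,7}
Constraint 3 (U + X = W) on D(U)={2,4,5,7} D(X)={2,3,4,5,6} D(W)={4,5,6,7}: U {2,4,5,7}->{2,4,5}; X {2,3,4,5,6}->{2,3,4,5}
So after constraint 3: D(W) = {4,5,6,7}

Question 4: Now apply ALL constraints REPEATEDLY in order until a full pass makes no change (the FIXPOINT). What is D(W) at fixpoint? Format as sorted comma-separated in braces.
Answer: {4,5,6,7}

Derivation:
pass 0 (initial): D(W)={2,4,5,6,7}
pass 1: U {2,4,5,7}->{2,4,5}; W {2,4,5,6,7}->{4,5,6,7}; X {2,3,4,5,6}->{2,3,4,5}
pass 2: no change
Fixpoint after 2 passes: D(W) = {4,5,6,7}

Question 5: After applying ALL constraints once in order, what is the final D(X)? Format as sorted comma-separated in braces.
Answer: {2,3,4,5}

Derivation:
Constraint 1 (U != X) on D(U)={2,4,5,7} D(X)={2,3,4,5,6}: no change
Constraint 2 (X < W) on D(X)={2,3,4,5,6} D(W)={2,4,5,6,7}: W {2,4,5,6,7}->{4,5,6,7}
Constraint 3 (U + X = W) on D(U)={2,4,5,7} D(X)={2,3,4,5,6} D(W)={4,5,6,7}: U {2,4,5,7}->{2,4,5}; X {2,3,4,5,6}->{2,3,4,5}
So after all 3 constraints: D(X) = {2,3,4,5}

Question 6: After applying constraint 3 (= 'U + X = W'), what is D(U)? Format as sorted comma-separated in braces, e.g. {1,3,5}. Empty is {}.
Constraint 1 (U != X) on D(U)={2,4,5,7} D(X)={2,3,4,5,6}: no change
Constraint 2 (X < W) on D(X)={2,3,4,5,6} D(W)={2,4,5,6,7}: W {2,4,5,6,7}->{4,5,6,7}
Constraint 3 (U + X = W) on D(U)={2,4,5,7} D(X)={2,3,4,5,6} D(W)={4,5,6,7}: U {2,4,5,7}->{2,4,5}; X {2,3,4,5,6}->{2,3,4,5}
So after constraint 3: D(U) = {2,4,5}

Answer: {2,4,5}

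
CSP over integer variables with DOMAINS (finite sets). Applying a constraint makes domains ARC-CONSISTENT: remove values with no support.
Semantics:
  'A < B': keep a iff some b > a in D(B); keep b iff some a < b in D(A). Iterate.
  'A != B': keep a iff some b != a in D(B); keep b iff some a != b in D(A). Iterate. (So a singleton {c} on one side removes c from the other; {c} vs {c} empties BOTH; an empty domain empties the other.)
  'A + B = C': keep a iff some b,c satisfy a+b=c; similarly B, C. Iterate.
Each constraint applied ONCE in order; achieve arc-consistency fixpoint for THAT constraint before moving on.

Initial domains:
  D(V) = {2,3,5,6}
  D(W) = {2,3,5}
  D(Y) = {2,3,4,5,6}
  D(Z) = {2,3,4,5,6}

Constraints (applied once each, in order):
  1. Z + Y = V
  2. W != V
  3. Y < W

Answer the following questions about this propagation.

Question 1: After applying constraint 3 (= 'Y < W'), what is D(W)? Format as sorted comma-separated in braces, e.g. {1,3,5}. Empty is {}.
Answer: {3,5}

Derivation:
Constraint 1 (Z + Y = V) on D(Z)={2,3,4,5,6} D(Y)={2,3,4,5,6} D(V)={2,3,5,6}: Z {2,3,4,5,6}->{2,3,4}; Y {2,3,4,5,6}->{2,3,4}; V {2,3,5,6}->{5,6}
Constraint 2 (W != V) on D(W)={2,3,5} D(V)={5,6}: no change
Constraint 3 (Y < W) on D(Y)={2,3,4} D(W)={2,3,5}: W {2,3,5}->{3,5}
So after constraint 3: D(W) = {3,5}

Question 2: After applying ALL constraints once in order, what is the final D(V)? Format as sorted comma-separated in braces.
Constraint 1 (Z + Y = V) on D(Z)={2,3,4,5,6} D(Y)={2,3,4,5,6} D(V)={2,3,5,6}: Z {2,3,4,5,6}->{2,3,4}; Y {2,3,4,5,6}->{2,3,4}; V {2,3,5,6}->{5,6}
Constraint 2 (W != V) on D(W)={2,3,5} D(V)={5,6}: no change
Constraint 3 (Y < W) on D(Y)={2,3,4} D(W)={2,3,5}: W {2,3,5}->{3,5}
So after all 3 constraints: D(V) = {5,6}

Answer: {5,6}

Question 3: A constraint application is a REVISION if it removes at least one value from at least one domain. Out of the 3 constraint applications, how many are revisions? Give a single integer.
Constraint 1 (Z + Y = V) on D(Z)={2,3,4,5,6} D(Y)={2,3,4,5,6} D(V)={2,3,5,6}: Z {2,3,4,5,6}->{2,3,4}; Y {2,3,4,5,6}->{2,3,4}; V {2,3,5,6}->{5,6} => REVISION
Constraint 2 (W != V) on D(W)={2,3,5} D(V)={5,6}: no change => not a revision
Constraint 3 (Y < W) on D(Y)={2,3,4} D(W)={2,3,5}: W {2,3,5}->{3,5} => REVISION
Total revisions = 2

Answer: 2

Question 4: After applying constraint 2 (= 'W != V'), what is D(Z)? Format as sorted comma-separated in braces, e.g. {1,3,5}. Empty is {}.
Constraint 1 (Z + Y = V) on D(Z)={2,3,4,5,6} D(Y)={2,3,4,5,6} D(V)={2,3,5,6}: Z {2,3,4,5,6}->{2,3,4}; Y {2,3,4,5,6}->{2,3,4}; V {2,3,5,6}->{5,6}
Constraint 2 (W != V) on D(W)={2,3,5} D(V)={5,6}: no change
So after constraint 2: D(Z) = {2,3,4}

Answer: {2,3,4}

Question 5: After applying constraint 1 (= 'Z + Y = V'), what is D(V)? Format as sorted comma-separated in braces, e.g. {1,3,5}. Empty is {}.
Answer: {5,6}

Derivation:
Constraint 1 (Z + Y = V) on D(Z)={2,3,4,5,6} D(Y)={2,3,4,5,6} D(V)={2,3,5,6}: Z {2,3,4,5,6}->{2,3,4}; Y {2,3,4,5,6}->{2,3,4}; V {2,3,5,6}->{5,6}
So after constraint 1: D(V) = {5,6}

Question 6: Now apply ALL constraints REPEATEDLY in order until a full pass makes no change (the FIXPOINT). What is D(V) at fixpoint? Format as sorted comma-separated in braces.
pass 0 (initial): D(V)={2,3,5,6}
pass 1: V {2,3,5,6}->{5,6}; W {2,3,5}->{3,5}; Y {2,3,4,5,6}->{2,3,4}; Z {2,3,4,5,6}->{2,3,4}
pass 2: no change
Fixpoint after 2 passes: D(V) = {5,6}

Answer: {5,6}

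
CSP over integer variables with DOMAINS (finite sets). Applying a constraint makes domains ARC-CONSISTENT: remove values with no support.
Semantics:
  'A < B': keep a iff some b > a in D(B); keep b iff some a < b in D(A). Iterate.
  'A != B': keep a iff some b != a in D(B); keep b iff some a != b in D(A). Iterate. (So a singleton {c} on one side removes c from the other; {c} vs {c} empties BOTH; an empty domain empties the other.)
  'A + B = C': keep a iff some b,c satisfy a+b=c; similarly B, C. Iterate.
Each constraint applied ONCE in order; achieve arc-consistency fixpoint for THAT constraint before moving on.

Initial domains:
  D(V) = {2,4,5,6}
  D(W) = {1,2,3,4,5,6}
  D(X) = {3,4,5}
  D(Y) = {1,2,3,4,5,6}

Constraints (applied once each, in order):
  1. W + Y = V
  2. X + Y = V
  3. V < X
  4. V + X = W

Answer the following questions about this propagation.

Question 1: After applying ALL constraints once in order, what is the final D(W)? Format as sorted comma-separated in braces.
Constraint 1 (W + Y = V) on D(W)={1,2,3,4,5,6} D(Y)={1,2,3,4,5,6} D(V)={2,4,5,6}: W {1,2,3,4,5,6}->{1,2,3,4,5}; Y {1,2,3,4,5,6}->{1,2,3,4,5}
Constraint 2 (X + Y = V) on D(X)={3,4,5} D(Y)={1,2,3,4,5} D(V)={2,4,5,6}: Y {1,2,3,4,5}->{1,2,3}; V {2,4,5,6}->{4,5,6}
Constraint 3 (V < X) on D(V)={4,5,6} D(X)={3,4,5}: V {4,5,6}->{4}; X {3,4,5}->{5}
Constraint 4 (V + X = W) on D(V)={4} D(X)={5} D(W)={1,2,3,4,5}: V {4}->{}; X {5}->{}; W {1,2,3,4,5}->{}
So after all 4 constraints: D(W) = {}

Answer: {}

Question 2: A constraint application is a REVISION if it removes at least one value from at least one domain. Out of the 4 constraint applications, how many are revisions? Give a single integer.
Answer: 4

Derivation:
Constraint 1 (W + Y = V) on D(W)={1,2,3,4,5,6} D(Y)={1,2,3,4,5,6} D(V)={2,4,5,6}: W {1,2,3,4,5,6}->{1,2,3,4,5}; Y {1,2,3,4,5,6}->{1,2,3,4,5} => REVISION
Constraint 2 (X + Y = V) on D(X)={3,4,5} D(Y)={1,2,3,4,5} D(V)={2,4,5,6}: Y {1,2,3,4,5}->{1,2,3}; V {2,4,5,6}->{4,5,6} => REVISION
Constraint 3 (V < X) on D(V)={4,5,6} D(X)={3,4,5}: V {4,5,6}->{4}; X {3,4,5}->{5} => REVISION
Constraint 4 (V + X = W) on D(V)={4} D(X)={5} D(W)={1,2,3,4,5}: V {4}->{}; X {5}->{}; W {1,2,3,4,5}->{} => REVISION
Total revisions = 4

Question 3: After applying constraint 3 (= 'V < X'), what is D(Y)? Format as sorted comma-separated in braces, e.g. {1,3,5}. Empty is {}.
Constraint 1 (W + Y = V) on D(W)={1,2,3,4,5,6} D(Y)={1,2,3,4,5,6} D(V)={2,4,5,6}: W {1,2,3,4,5,6}->{1,2,3,4,5}; Y {1,2,3,4,5,6}->{1,2,3,4,5}
Constraint 2 (X + Y = V) on D(X)={3,4,5} D(Y)={1,2,3,4,5} D(V)={2,4,5,6}: Y {1,2,3,4,5}->{1,2,3}; V {2,4,5,6}->{4,5,6}
Constraint 3 (V < X) on D(V)={4,5,6} D(X)={3,4,5}: V {4,5,6}->{4}; X {3,4,5}->{5}
So after constraint 3: D(Y) = {1,2,3}

Answer: {1,2,3}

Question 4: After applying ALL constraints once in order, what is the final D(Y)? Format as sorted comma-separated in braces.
Constraint 1 (W + Y = V) on D(W)={1,2,3,4,5,6} D(Y)={1,2,3,4,5,6} D(V)={2,4,5,6}: W {1,2,3,4,5,6}->{1,2,3,4,5}; Y {1,2,3,4,5,6}->{1,2,3,4,5}
Constraint 2 (X + Y = V) on D(X)={3,4,5} D(Y)={1,2,3,4,5} D(V)={2,4,5,6}: Y {1,2,3,4,5}->{1,2,3}; V {2,4,5,6}->{4,5,6}
Constraint 3 (V < X) on D(V)={4,5,6} D(X)={3,4,5}: V {4,5,6}->{4}; X {3,4,5}->{5}
Constraint 4 (V + X = W) on D(V)={4} D(X)={5} D(W)={1,2,3,4,5}: V {4}->{}; X {5}->{}; W {1,2,3,4,5}->{}
So after all 4 constraints: D(Y) = {1,2,3}

Answer: {1,2,3}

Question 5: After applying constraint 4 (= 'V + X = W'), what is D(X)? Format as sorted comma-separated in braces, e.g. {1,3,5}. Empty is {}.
Constraint 1 (W + Y = V) on D(W)={1,2,3,4,5,6} D(Y)={1,2,3,4,5,6} D(V)={2,4,5,6}: W {1,2,3,4,5,6}->{1,2,3,4,5}; Y {1,2,3,4,5,6}->{1,2,3,4,5}
Constraint 2 (X + Y = V) on D(X)={3,4,5} D(Y)={1,2,3,4,5} D(V)={2,4,5,6}: Y {1,2,3,4,5}->{1,2,3}; V {2,4,5,6}->{4,5,6}
Constraint 3 (V < X) on D(V)={4,5,6} D(X)={3,4,5}: V {4,5,6}->{4}; X {3,4,5}->{5}
Constraint 4 (V + X = W) on D(V)={4} D(X)={5} D(W)={1,2,3,4,5}: V {4}->{}; X {5}->{}; W {1,2,3,4,5}->{}
So after constraint 4: D(X) = {}

Answer: {}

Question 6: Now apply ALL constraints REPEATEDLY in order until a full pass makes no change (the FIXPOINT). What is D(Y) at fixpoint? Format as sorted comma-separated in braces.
Answer: {}

Derivation:
pass 0 (initial): D(Y)={1,2,3,4,5,6}
pass 1: V {2,4,5,6}->{}; W {1,2,3,4,5,6}->{}; X {3,4,5}->{}; Y {1,2,3,4,5,6}->{1,2,3}
pass 2: Y {1,2,3}->{}
pass 3: no change
Fixpoint after 3 passes: D(Y) = {}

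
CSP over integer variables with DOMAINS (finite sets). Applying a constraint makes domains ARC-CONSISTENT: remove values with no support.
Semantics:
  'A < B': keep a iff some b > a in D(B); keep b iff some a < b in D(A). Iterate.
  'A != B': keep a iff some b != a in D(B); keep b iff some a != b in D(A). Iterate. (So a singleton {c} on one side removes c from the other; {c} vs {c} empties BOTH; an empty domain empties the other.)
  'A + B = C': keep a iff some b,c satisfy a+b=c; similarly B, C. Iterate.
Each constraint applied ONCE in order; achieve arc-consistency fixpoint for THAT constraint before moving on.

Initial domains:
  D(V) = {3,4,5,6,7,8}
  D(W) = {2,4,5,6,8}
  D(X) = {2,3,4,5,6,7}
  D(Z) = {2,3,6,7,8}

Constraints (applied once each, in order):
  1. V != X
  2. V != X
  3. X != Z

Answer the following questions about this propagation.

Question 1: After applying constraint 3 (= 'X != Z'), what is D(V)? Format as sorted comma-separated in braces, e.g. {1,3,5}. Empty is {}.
Constraint 1 (V != X) on D(V)={3,4,5,6,7,8} D(X)={2,3,4,5,6,7}: no change
Constraint 2 (V != X) on D(V)={3,4,5,6,7,8} D(X)={2,3,4,5,6,7}: no change
Constraint 3 (X != Z) on D(X)={2,3,4,5,6,7} D(Z)={2,3,6,7,8}: no change
So after constraint 3: D(V) = {3,4,5,6,7,8}

Answer: {3,4,5,6,7,8}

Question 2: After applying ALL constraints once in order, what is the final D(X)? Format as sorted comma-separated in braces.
Answer: {2,3,4,5,6,7}

Derivation:
Constraint 1 (V != X) on D(V)={3,4,5,6,7,8} D(X)={2,3,4,5,6,7}: no change
Constraint 2 (V != X) on D(V)={3,4,5,6,7,8} D(X)={2,3,4,5,6,7}: no change
Constraint 3 (X != Z) on D(X)={2,3,4,5,6,7} D(Z)={2,3,6,7,8}: no change
So after all 3 constraints: D(X) = {2,3,4,5,6,7}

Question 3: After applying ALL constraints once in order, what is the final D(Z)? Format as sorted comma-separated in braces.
Answer: {2,3,6,7,8}

Derivation:
Constraint 1 (V != X) on D(V)={3,4,5,6,7,8} D(X)={2,3,4,5,6,7}: no change
Constraint 2 (V != X) on D(V)={3,4,5,6,7,8} D(X)={2,3,4,5,6,7}: no change
Constraint 3 (X != Z) on D(X)={2,3,4,5,6,7} D(Z)={2,3,6,7,8}: no change
So after all 3 constraints: D(Z) = {2,3,6,7,8}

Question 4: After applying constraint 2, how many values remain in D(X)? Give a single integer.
Answer: 6

Derivation:
Constraint 1 (V != X) on D(V)={3,4,5,6,7,8} D(X)={2,3,4,5,6,7}: no change
Constraint 2 (V != X) on D(V)={3,4,5,6,7,8} D(X)={2,3,4,5,6,7}: no change
So after constraint 2: D(X)={2,3,4,5,6,7}, size = 6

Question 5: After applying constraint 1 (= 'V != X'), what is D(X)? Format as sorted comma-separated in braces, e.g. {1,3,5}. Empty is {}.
Answer: {2,3,4,5,6,7}

Derivation:
Constraint 1 (V != X) on D(V)={3,4,5,6,7,8} D(X)={2,3,4,5,6,7}: no change
So after constraint 1: D(X) = {2,3,4,5,6,7}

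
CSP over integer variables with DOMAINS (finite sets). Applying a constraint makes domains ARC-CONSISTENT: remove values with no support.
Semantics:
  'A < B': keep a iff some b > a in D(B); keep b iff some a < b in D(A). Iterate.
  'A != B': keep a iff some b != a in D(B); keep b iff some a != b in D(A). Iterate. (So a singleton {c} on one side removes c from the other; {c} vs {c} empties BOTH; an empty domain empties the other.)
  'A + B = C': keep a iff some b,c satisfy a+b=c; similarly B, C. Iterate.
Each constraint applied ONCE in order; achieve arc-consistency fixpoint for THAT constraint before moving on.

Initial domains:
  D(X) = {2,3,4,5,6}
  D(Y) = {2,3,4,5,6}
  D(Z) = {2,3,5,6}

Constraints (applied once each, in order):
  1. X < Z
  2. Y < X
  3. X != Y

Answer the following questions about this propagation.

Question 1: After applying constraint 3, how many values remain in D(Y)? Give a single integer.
Answer: 3

Derivation:
Constraint 1 (X < Z) on D(X)={2,3,4,5,6} D(Z)={2,3,5,6}: X {2,3,4,5,6}->{2,3,4,5}; Z {2,3,5,6}->{3,5,6}
Constraint 2 (Y < X) on D(Y)={2,3,4,5,6} D(X)={2,3,4,5}: Y {2,3,4,5,6}->{2,3,4}; X {2,3,4,5}->{3,4,5}
Constraint 3 (X != Y) on D(X)={3,4,5} D(Y)={2,3,4}: no change
So after constraint 3: D(Y)={2,3,4}, size = 3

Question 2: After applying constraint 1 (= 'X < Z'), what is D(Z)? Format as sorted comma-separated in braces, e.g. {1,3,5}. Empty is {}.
Answer: {3,5,6}

Derivation:
Constraint 1 (X < Z) on D(X)={2,3,4,5,6} D(Z)={2,3,5,6}: X {2,3,4,5,6}->{2,3,4,5}; Z {2,3,5,6}->{3,5,6}
So after constraint 1: D(Z) = {3,5,6}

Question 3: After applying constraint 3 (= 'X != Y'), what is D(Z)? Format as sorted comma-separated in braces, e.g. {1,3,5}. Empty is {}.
Constraint 1 (X < Z) on D(X)={2,3,4,5,6} D(Z)={2,3,5,6}: X {2,3,4,5,6}->{2,3,4,5}; Z {2,3,5,6}->{3,5,6}
Constraint 2 (Y < X) on D(Y)={2,3,4,5,6} D(X)={2,3,4,5}: Y {2,3,4,5,6}->{2,3,4}; X {2,3,4,5}->{3,4,5}
Constraint 3 (X != Y) on D(X)={3,4,5} D(Y)={2,3,4}: no change
So after constraint 3: D(Z) = {3,5,6}

Answer: {3,5,6}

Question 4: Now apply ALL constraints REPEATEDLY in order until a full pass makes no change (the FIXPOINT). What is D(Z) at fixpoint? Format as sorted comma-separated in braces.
pass 0 (initial): D(Z)={2,3,5,6}
pass 1: X {2,3,4,5,6}->{3,4,5}; Y {2,3,4,5,6}->{2,3,4}; Z {2,3,5,6}->{3,5,6}
pass 2: Z {3,5,6}->{5,6}
pass 3: no change
Fixpoint after 3 passes: D(Z) = {5,6}

Answer: {5,6}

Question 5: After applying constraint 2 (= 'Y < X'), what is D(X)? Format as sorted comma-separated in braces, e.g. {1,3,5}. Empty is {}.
Constraint 1 (X < Z) on D(X)={2,3,4,5,6} D(Z)={2,3,5,6}: X {2,3,4,5,6}->{2,3,4,5}; Z {2,3,5,6}->{3,5,6}
Constraint 2 (Y < X) on D(Y)={2,3,4,5,6} D(X)={2,3,4,5}: Y {2,3,4,5,6}->{2,3,4}; X {2,3,4,5}->{3,4,5}
So after constraint 2: D(X) = {3,4,5}

Answer: {3,4,5}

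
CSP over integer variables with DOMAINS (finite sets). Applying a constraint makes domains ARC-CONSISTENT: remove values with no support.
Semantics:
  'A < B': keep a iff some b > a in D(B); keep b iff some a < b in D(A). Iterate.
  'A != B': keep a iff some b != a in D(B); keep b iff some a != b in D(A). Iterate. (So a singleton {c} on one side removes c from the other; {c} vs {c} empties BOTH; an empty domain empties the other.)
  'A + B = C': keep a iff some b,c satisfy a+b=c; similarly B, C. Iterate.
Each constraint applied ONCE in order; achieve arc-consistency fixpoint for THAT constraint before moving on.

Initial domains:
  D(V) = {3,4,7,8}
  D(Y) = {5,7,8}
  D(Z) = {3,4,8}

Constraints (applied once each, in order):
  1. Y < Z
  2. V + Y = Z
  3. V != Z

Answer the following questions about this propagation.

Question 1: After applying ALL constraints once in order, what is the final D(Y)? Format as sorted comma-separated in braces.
Constraint 1 (Y < Z) on D(Y)={5,7,8} D(Z)={3,4,8}: Y {5,7,8}->{5,7}; Z {3,4,8}->{8}
Constraint 2 (V + Y = Z) on D(V)={3,4,7,8} D(Y)={5,7} D(Z)={8}: V {3,4,7,8}->{3}; Y {5,7}->{5}
Constraint 3 (V != Z) on D(V)={3} D(Z)={8}: no change
So after all 3 constraints: D(Y) = {5}

Answer: {5}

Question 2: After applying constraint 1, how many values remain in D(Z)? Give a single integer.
Constraint 1 (Y < Z) on D(Y)={5,7,8} D(Z)={3,4,8}: Y {5,7,8}->{5,7}; Z {3,4,8}->{8}
So after constraint 1: D(Z)={8}, size = 1

Answer: 1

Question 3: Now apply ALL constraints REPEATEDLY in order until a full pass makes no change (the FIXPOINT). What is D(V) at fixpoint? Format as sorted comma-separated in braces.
Answer: {3}

Derivation:
pass 0 (initial): D(V)={3,4,7,8}
pass 1: V {3,4,7,8}->{3}; Y {5,7,8}->{5}; Z {3,4,8}->{8}
pass 2: no change
Fixpoint after 2 passes: D(V) = {3}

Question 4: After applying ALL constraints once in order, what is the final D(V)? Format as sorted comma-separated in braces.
Answer: {3}

Derivation:
Constraint 1 (Y < Z) on D(Y)={5,7,8} D(Z)={3,4,8}: Y {5,7,8}->{5,7}; Z {3,4,8}->{8}
Constraint 2 (V + Y = Z) on D(V)={3,4,7,8} D(Y)={5,7} D(Z)={8}: V {3,4,7,8}->{3}; Y {5,7}->{5}
Constraint 3 (V != Z) on D(V)={3} D(Z)={8}: no change
So after all 3 constraints: D(V) = {3}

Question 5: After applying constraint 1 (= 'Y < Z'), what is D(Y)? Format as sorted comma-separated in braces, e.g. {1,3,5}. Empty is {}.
Constraint 1 (Y < Z) on D(Y)={5,7,8} D(Z)={3,4,8}: Y {5,7,8}->{5,7}; Z {3,4,8}->{8}
So after constraint 1: D(Y) = {5,7}

Answer: {5,7}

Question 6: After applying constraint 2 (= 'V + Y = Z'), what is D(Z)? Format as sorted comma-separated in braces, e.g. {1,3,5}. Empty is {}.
Answer: {8}

Derivation:
Constraint 1 (Y < Z) on D(Y)={5,7,8} D(Z)={3,4,8}: Y {5,7,8}->{5,7}; Z {3,4,8}->{8}
Constraint 2 (V + Y = Z) on D(V)={3,4,7,8} D(Y)={5,7} D(Z)={8}: V {3,4,7,8}->{3}; Y {5,7}->{5}
So after constraint 2: D(Z) = {8}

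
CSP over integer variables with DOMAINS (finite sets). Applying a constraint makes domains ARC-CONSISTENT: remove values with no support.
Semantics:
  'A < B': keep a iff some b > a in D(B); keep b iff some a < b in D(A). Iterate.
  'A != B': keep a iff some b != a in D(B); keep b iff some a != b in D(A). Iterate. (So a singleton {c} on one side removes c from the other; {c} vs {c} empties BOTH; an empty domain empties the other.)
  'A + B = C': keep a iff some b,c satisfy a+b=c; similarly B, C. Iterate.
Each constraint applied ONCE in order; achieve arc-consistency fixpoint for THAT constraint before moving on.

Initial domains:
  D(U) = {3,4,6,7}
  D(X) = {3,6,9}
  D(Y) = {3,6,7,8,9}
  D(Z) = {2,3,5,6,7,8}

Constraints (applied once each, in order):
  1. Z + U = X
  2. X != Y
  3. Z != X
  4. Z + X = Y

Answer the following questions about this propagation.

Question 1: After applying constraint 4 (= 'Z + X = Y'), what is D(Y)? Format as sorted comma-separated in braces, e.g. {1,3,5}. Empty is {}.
Constraint 1 (Z + U = X) on D(Z)={2,3,5,6,7,8} D(U)={3,4,6,7} D(X)={3,6,9}: Z {2,3,5,6,7,8}->{2,3,5,6}; X {3,6,9}->{6,9}
Constraint 2 (X != Y) on D(X)={6,9} D(Y)={3,6,7,8,9}: no change
Constraint 3 (Z != X) on D(Z)={2,3,5,6} D(X)={6,9}: no change
Constraint 4 (Z + X = Y) on D(Z)={2,3,5,6} D(X)={6,9} D(Y)={3,6,7,8,9}: Z {2,3,5,6}->{2,3}; X {6,9}->{6}; Y {3,6,7,8,9}->{8,9}
So after constraint 4: D(Y) = {8,9}

Answer: {8,9}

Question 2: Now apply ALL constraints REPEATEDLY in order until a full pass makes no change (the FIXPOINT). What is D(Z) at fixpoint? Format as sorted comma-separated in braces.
Answer: {2,3}

Derivation:
pass 0 (initial): D(Z)={2,3,5,6,7,8}
pass 1: X {3,6,9}->{6}; Y {3,6,7,8,9}->{8,9}; Z {2,3,5,6,7,8}->{2,3}
pass 2: U {3,4,6,7}->{3,4}
pass 3: no change
Fixpoint after 3 passes: D(Z) = {2,3}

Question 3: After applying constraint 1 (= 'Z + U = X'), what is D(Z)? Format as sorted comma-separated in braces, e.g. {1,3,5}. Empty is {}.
Answer: {2,3,5,6}

Derivation:
Constraint 1 (Z + U = X) on D(Z)={2,3,5,6,7,8} D(U)={3,4,6,7} D(X)={3,6,9}: Z {2,3,5,6,7,8}->{2,3,5,6}; X {3,6,9}->{6,9}
So after constraint 1: D(Z) = {2,3,5,6}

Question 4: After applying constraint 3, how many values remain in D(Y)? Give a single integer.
Constraint 1 (Z + U = X) on D(Z)={2,3,5,6,7,8} D(U)={3,4,6,7} D(X)={3,6,9}: Z {2,3,5,6,7,8}->{2,3,5,6}; X {3,6,9}->{6,9}
Constraint 2 (X != Y) on D(X)={6,9} D(Y)={3,6,7,8,9}: no change
Constraint 3 (Z != X) on D(Z)={2,3,5,6} D(X)={6,9}: no change
So after constraint 3: D(Y)={3,6,7,8,9}, size = 5

Answer: 5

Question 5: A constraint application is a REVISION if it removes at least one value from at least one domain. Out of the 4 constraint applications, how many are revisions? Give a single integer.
Constraint 1 (Z + U = X) on D(Z)={2,3,5,6,7,8} D(U)={3,4,6,7} D(X)={3,6,9}: Z {2,3,5,6,7,8}->{2,3,5,6}; X {3,6,9}->{6,9} => REVISION
Constraint 2 (X != Y) on D(X)={6,9} D(Y)={3,6,7,8,9}: no change => not a revision
Constraint 3 (Z != X) on D(Z)={2,3,5,6} D(X)={6,9}: no change => not a revision
Constraint 4 (Z + X = Y) on D(Z)={2,3,5,6} D(X)={6,9} D(Y)={3,6,7,8,9}: Z {2,3,5,6}->{2,3}; X {6,9}->{6}; Y {3,6,7,8,9}->{8,9} => REVISION
Total revisions = 2

Answer: 2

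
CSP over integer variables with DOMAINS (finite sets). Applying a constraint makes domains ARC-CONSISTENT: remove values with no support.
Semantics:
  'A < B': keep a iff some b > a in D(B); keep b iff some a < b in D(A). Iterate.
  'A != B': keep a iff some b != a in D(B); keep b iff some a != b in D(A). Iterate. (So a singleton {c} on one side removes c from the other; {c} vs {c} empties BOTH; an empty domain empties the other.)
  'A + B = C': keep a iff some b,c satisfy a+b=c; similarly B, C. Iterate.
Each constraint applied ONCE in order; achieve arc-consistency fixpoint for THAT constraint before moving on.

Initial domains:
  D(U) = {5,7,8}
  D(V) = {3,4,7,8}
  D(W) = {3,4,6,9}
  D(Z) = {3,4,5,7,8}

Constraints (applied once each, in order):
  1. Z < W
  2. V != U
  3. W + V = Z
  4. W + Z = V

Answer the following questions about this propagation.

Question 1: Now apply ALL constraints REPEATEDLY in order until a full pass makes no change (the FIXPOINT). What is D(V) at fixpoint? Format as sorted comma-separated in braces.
Answer: {}

Derivation:
pass 0 (initial): D(V)={3,4,7,8}
pass 1: V {3,4,7,8}->{}; W {3,4,6,9}->{}; Z {3,4,5,7,8}->{}
pass 2: U {5,7,8}->{}
pass 3: no change
Fixpoint after 3 passes: D(V) = {}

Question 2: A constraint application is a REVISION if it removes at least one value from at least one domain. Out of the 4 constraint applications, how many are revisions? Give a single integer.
Answer: 3

Derivation:
Constraint 1 (Z < W) on D(Z)={3,4,5,7,8} D(W)={3,4,6,9}: W {3,4,6,9}->{4,6,9} => REVISION
Constraint 2 (V != U) on D(V)={3,4,7,8} D(U)={5,7,8}: no change => not a revision
Constraint 3 (W + V = Z) on D(W)={4,6,9} D(V)={3,4,7,8} D(Z)={3,4,5,7,8}: W {4,6,9}->{4}; V {3,4,7,8}->{3,4}; Z {3,4,5,7,8}->{7,8} => REVISION
Constraint 4 (W + Z = V) on D(W)={4} D(Z)={7,8} D(V)={3,4}: W {4}->{}; Z {7,8}->{}; V {3,4}->{} => REVISION
Total revisions = 3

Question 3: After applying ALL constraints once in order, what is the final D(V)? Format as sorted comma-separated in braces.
Answer: {}

Derivation:
Constraint 1 (Z < W) on D(Z)={3,4,5,7,8} D(W)={3,4,6,9}: W {3,4,6,9}->{4,6,9}
Constraint 2 (V != U) on D(V)={3,4,7,8} D(U)={5,7,8}: no change
Constraint 3 (W + V = Z) on D(W)={4,6,9} D(V)={3,4,7,8} D(Z)={3,4,5,7,8}: W {4,6,9}->{4}; V {3,4,7,8}->{3,4}; Z {3,4,5,7,8}->{7,8}
Constraint 4 (W + Z = V) on D(W)={4} D(Z)={7,8} D(V)={3,4}: W {4}->{}; Z {7,8}->{}; V {3,4}->{}
So after all 4 constraints: D(V) = {}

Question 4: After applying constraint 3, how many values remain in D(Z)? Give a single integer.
Constraint 1 (Z < W) on D(Z)={3,4,5,7,8} D(W)={3,4,6,9}: W {3,4,6,9}->{4,6,9}
Constraint 2 (V != U) on D(V)={3,4,7,8} D(U)={5,7,8}: no change
Constraint 3 (W + V = Z) on D(W)={4,6,9} D(V)={3,4,7,8} D(Z)={3,4,5,7,8}: W {4,6,9}->{4}; V {3,4,7,8}->{3,4}; Z {3,4,5,7,8}->{7,8}
So after constraint 3: D(Z)={7,8}, size = 2

Answer: 2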